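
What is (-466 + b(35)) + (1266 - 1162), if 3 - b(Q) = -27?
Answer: -332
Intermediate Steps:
b(Q) = 30 (b(Q) = 3 - 1*(-27) = 3 + 27 = 30)
(-466 + b(35)) + (1266 - 1162) = (-466 + 30) + (1266 - 1162) = -436 + 104 = -332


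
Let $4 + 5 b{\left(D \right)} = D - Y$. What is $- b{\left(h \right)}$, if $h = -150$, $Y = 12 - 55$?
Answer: $\frac{111}{5} \approx 22.2$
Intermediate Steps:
$Y = -43$
$b{\left(D \right)} = \frac{39}{5} + \frac{D}{5}$ ($b{\left(D \right)} = - \frac{4}{5} + \frac{D - -43}{5} = - \frac{4}{5} + \frac{D + 43}{5} = - \frac{4}{5} + \frac{43 + D}{5} = - \frac{4}{5} + \left(\frac{43}{5} + \frac{D}{5}\right) = \frac{39}{5} + \frac{D}{5}$)
$- b{\left(h \right)} = - (\frac{39}{5} + \frac{1}{5} \left(-150\right)) = - (\frac{39}{5} - 30) = \left(-1\right) \left(- \frac{111}{5}\right) = \frac{111}{5}$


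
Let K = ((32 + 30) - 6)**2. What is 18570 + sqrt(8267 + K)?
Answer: 18570 + 3*sqrt(1267) ≈ 18677.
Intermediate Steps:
K = 3136 (K = (62 - 6)**2 = 56**2 = 3136)
18570 + sqrt(8267 + K) = 18570 + sqrt(8267 + 3136) = 18570 + sqrt(11403) = 18570 + 3*sqrt(1267)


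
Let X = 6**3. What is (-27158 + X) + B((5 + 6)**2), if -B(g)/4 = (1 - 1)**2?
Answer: -26942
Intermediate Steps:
B(g) = 0 (B(g) = -4*(1 - 1)**2 = -4*0**2 = -4*0 = 0)
X = 216
(-27158 + X) + B((5 + 6)**2) = (-27158 + 216) + 0 = -26942 + 0 = -26942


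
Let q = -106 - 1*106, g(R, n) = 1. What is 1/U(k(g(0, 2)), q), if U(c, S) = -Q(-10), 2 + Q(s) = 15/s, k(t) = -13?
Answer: 2/7 ≈ 0.28571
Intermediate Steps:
q = -212 (q = -106 - 106 = -212)
Q(s) = -2 + 15/s
U(c, S) = 7/2 (U(c, S) = -(-2 + 15/(-10)) = -(-2 + 15*(-⅒)) = -(-2 - 3/2) = -1*(-7/2) = 7/2)
1/U(k(g(0, 2)), q) = 1/(7/2) = 2/7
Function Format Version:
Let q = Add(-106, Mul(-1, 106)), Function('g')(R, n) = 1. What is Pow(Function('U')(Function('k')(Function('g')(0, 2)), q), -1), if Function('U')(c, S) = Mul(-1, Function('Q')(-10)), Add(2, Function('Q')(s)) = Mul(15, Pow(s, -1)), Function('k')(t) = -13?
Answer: Rational(2, 7) ≈ 0.28571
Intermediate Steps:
q = -212 (q = Add(-106, -106) = -212)
Function('Q')(s) = Add(-2, Mul(15, Pow(s, -1)))
Function('U')(c, S) = Rational(7, 2) (Function('U')(c, S) = Mul(-1, Add(-2, Mul(15, Pow(-10, -1)))) = Mul(-1, Add(-2, Mul(15, Rational(-1, 10)))) = Mul(-1, Add(-2, Rational(-3, 2))) = Mul(-1, Rational(-7, 2)) = Rational(7, 2))
Pow(Function('U')(Function('k')(Function('g')(0, 2)), q), -1) = Pow(Rational(7, 2), -1) = Rational(2, 7)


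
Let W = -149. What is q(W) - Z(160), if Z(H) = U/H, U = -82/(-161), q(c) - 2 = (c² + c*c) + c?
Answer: 570004359/12880 ≈ 44255.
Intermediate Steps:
q(c) = 2 + c + 2*c² (q(c) = 2 + ((c² + c*c) + c) = 2 + ((c² + c²) + c) = 2 + (2*c² + c) = 2 + (c + 2*c²) = 2 + c + 2*c²)
U = 82/161 (U = -82*(-1/161) = 82/161 ≈ 0.50932)
Z(H) = 82/(161*H)
q(W) - Z(160) = (2 - 149 + 2*(-149)²) - 82/(161*160) = (2 - 149 + 2*22201) - 82/(161*160) = (2 - 149 + 44402) - 1*41/12880 = 44255 - 41/12880 = 570004359/12880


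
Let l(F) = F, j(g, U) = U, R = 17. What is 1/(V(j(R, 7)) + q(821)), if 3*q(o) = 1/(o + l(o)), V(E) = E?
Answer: 4926/34483 ≈ 0.14285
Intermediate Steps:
q(o) = 1/(6*o) (q(o) = 1/(3*(o + o)) = 1/(3*((2*o))) = (1/(2*o))/3 = 1/(6*o))
1/(V(j(R, 7)) + q(821)) = 1/(7 + (⅙)/821) = 1/(7 + (⅙)*(1/821)) = 1/(7 + 1/4926) = 1/(34483/4926) = 4926/34483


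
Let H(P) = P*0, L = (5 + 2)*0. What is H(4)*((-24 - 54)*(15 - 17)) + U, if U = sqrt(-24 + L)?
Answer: 2*I*sqrt(6) ≈ 4.899*I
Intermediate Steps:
L = 0 (L = 7*0 = 0)
U = 2*I*sqrt(6) (U = sqrt(-24 + 0) = sqrt(-24) = 2*I*sqrt(6) ≈ 4.899*I)
H(P) = 0
H(4)*((-24 - 54)*(15 - 17)) + U = 0*((-24 - 54)*(15 - 17)) + 2*I*sqrt(6) = 0*(-78*(-2)) + 2*I*sqrt(6) = 0*156 + 2*I*sqrt(6) = 0 + 2*I*sqrt(6) = 2*I*sqrt(6)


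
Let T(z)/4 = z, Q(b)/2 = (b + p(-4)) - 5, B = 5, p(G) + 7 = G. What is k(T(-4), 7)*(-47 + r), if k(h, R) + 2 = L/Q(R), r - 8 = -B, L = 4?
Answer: 880/9 ≈ 97.778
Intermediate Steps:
p(G) = -7 + G
Q(b) = -32 + 2*b (Q(b) = 2*((b + (-7 - 4)) - 5) = 2*((b - 11) - 5) = 2*((-11 + b) - 5) = 2*(-16 + b) = -32 + 2*b)
T(z) = 4*z
r = 3 (r = 8 - 1*5 = 8 - 5 = 3)
k(h, R) = -2 + 4/(-32 + 2*R)
k(T(-4), 7)*(-47 + r) = (2*(17 - 1*7)/(-16 + 7))*(-47 + 3) = (2*(17 - 7)/(-9))*(-44) = (2*(-⅑)*10)*(-44) = -20/9*(-44) = 880/9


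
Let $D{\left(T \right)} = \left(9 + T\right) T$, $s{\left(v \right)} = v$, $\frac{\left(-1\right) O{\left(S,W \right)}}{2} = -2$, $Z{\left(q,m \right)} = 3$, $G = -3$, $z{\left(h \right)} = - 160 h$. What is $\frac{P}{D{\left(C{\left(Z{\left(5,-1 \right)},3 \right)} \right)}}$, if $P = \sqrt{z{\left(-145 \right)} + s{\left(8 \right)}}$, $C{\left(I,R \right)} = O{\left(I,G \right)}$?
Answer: $\frac{\sqrt{5802}}{26} \approx 2.9296$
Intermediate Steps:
$O{\left(S,W \right)} = 4$ ($O{\left(S,W \right)} = \left(-2\right) \left(-2\right) = 4$)
$C{\left(I,R \right)} = 4$
$D{\left(T \right)} = T \left(9 + T\right)$
$P = 2 \sqrt{5802}$ ($P = \sqrt{\left(-160\right) \left(-145\right) + 8} = \sqrt{23200 + 8} = \sqrt{23208} = 2 \sqrt{5802} \approx 152.34$)
$\frac{P}{D{\left(C{\left(Z{\left(5,-1 \right)},3 \right)} \right)}} = \frac{2 \sqrt{5802}}{4 \left(9 + 4\right)} = \frac{2 \sqrt{5802}}{4 \cdot 13} = \frac{2 \sqrt{5802}}{52} = 2 \sqrt{5802} \cdot \frac{1}{52} = \frac{\sqrt{5802}}{26}$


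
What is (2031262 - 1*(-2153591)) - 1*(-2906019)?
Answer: 7090872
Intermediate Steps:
(2031262 - 1*(-2153591)) - 1*(-2906019) = (2031262 + 2153591) + 2906019 = 4184853 + 2906019 = 7090872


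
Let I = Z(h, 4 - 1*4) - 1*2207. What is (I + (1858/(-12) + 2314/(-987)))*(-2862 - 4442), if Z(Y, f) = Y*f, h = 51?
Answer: 5681157108/329 ≈ 1.7268e+7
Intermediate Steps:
I = -2207 (I = 51*(4 - 1*4) - 1*2207 = 51*(4 - 4) - 2207 = 51*0 - 2207 = 0 - 2207 = -2207)
(I + (1858/(-12) + 2314/(-987)))*(-2862 - 4442) = (-2207 + (1858/(-12) + 2314/(-987)))*(-2862 - 4442) = (-2207 + (1858*(-1/12) + 2314*(-1/987)))*(-7304) = (-2207 + (-929/6 - 2314/987))*(-7304) = (-2207 - 103423/658)*(-7304) = -1555629/658*(-7304) = 5681157108/329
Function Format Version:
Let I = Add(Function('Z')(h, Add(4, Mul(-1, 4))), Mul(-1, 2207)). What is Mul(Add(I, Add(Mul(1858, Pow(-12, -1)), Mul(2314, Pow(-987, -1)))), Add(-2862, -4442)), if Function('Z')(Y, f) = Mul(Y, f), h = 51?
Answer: Rational(5681157108, 329) ≈ 1.7268e+7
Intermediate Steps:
I = -2207 (I = Add(Mul(51, Add(4, Mul(-1, 4))), Mul(-1, 2207)) = Add(Mul(51, Add(4, -4)), -2207) = Add(Mul(51, 0), -2207) = Add(0, -2207) = -2207)
Mul(Add(I, Add(Mul(1858, Pow(-12, -1)), Mul(2314, Pow(-987, -1)))), Add(-2862, -4442)) = Mul(Add(-2207, Add(Mul(1858, Pow(-12, -1)), Mul(2314, Pow(-987, -1)))), Add(-2862, -4442)) = Mul(Add(-2207, Add(Mul(1858, Rational(-1, 12)), Mul(2314, Rational(-1, 987)))), -7304) = Mul(Add(-2207, Add(Rational(-929, 6), Rational(-2314, 987))), -7304) = Mul(Add(-2207, Rational(-103423, 658)), -7304) = Mul(Rational(-1555629, 658), -7304) = Rational(5681157108, 329)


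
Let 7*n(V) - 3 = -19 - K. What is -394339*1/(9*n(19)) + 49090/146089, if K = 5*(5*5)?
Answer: 403322426407/185386941 ≈ 2175.6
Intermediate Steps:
K = 125 (K = 5*25 = 125)
n(V) = -141/7 (n(V) = 3/7 + (-19 - 1*125)/7 = 3/7 + (-19 - 125)/7 = 3/7 + (⅐)*(-144) = 3/7 - 144/7 = -141/7)
-394339*1/(9*n(19)) + 49090/146089 = -394339/(9*(-141/7)) + 49090/146089 = -394339/(-1269/7) + 49090*(1/146089) = -394339*(-7/1269) + 49090/146089 = 2760373/1269 + 49090/146089 = 403322426407/185386941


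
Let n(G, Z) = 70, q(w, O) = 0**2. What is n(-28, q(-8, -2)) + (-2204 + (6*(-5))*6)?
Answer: -2314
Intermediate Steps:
q(w, O) = 0
n(-28, q(-8, -2)) + (-2204 + (6*(-5))*6) = 70 + (-2204 + (6*(-5))*6) = 70 + (-2204 - 30*6) = 70 + (-2204 - 180) = 70 - 2384 = -2314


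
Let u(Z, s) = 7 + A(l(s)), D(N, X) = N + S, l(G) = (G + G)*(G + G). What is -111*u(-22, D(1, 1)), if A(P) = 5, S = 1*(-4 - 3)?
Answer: -1332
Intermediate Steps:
l(G) = 4*G² (l(G) = (2*G)*(2*G) = 4*G²)
S = -7 (S = 1*(-7) = -7)
D(N, X) = -7 + N (D(N, X) = N - 7 = -7 + N)
u(Z, s) = 12 (u(Z, s) = 7 + 5 = 12)
-111*u(-22, D(1, 1)) = -111*12 = -1332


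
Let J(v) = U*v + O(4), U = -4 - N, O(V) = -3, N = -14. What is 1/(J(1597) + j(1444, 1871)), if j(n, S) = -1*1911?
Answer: 1/14056 ≈ 7.1144e-5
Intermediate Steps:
U = 10 (U = -4 - 1*(-14) = -4 + 14 = 10)
j(n, S) = -1911
J(v) = -3 + 10*v (J(v) = 10*v - 3 = -3 + 10*v)
1/(J(1597) + j(1444, 1871)) = 1/((-3 + 10*1597) - 1911) = 1/((-3 + 15970) - 1911) = 1/(15967 - 1911) = 1/14056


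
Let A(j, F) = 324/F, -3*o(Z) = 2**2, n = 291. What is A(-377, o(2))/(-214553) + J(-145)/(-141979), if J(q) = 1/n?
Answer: 10039546474/8864447932617 ≈ 0.0011326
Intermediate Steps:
J(q) = 1/291
o(Z) = -4/3 (o(Z) = -1/3*2**2 = -1/3*4 = -4/3)
A(-377, o(2))/(-214553) + J(-145)/(-141979) = (324/(-4/3))/(-214553) + (1/291)/(-141979) = (324*(-3/4))*(-1/214553) + (1/291)*(-1/141979) = -243*(-1/214553) - 1/41315889 = 243/214553 - 1/41315889 = 10039546474/8864447932617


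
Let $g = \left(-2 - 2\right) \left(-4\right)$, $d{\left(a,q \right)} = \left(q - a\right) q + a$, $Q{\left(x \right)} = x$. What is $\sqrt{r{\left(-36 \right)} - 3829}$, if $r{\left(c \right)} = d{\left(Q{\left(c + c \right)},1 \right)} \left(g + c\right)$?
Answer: $i \sqrt{3849} \approx 62.04 i$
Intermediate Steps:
$d{\left(a,q \right)} = a + q \left(q - a\right)$ ($d{\left(a,q \right)} = q \left(q - a\right) + a = a + q \left(q - a\right)$)
$g = 16$ ($g = \left(-4\right) \left(-4\right) = 16$)
$r{\left(c \right)} = 16 + c$ ($r{\left(c \right)} = \left(\left(c + c\right) + 1^{2} - \left(c + c\right) 1\right) \left(16 + c\right) = \left(2 c + 1 - 2 c 1\right) \left(16 + c\right) = \left(2 c + 1 - 2 c\right) \left(16 + c\right) = 1 \left(16 + c\right) = 16 + c$)
$\sqrt{r{\left(-36 \right)} - 3829} = \sqrt{\left(16 - 36\right) - 3829} = \sqrt{-20 - 3829} = \sqrt{-3849} = i \sqrt{3849}$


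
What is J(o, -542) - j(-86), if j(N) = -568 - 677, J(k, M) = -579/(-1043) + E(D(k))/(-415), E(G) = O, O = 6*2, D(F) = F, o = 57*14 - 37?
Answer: 539119794/432845 ≈ 1245.5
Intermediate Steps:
o = 761 (o = 798 - 37 = 761)
O = 12
E(G) = 12
J(k, M) = 227769/432845 (J(k, M) = -579/(-1043) + 12/(-415) = -579*(-1/1043) + 12*(-1/415) = 579/1043 - 12/415 = 227769/432845)
j(N) = -1245
J(o, -542) - j(-86) = 227769/432845 - 1*(-1245) = 227769/432845 + 1245 = 539119794/432845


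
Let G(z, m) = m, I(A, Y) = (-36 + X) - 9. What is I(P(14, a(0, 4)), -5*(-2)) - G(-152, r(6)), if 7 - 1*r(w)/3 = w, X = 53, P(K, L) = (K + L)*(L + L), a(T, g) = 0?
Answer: 5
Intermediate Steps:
P(K, L) = 2*L*(K + L) (P(K, L) = (K + L)*(2*L) = 2*L*(K + L))
I(A, Y) = 8 (I(A, Y) = (-36 + 53) - 9 = 17 - 9 = 8)
r(w) = 21 - 3*w
I(P(14, a(0, 4)), -5*(-2)) - G(-152, r(6)) = 8 - (21 - 3*6) = 8 - (21 - 18) = 8 - 1*3 = 8 - 3 = 5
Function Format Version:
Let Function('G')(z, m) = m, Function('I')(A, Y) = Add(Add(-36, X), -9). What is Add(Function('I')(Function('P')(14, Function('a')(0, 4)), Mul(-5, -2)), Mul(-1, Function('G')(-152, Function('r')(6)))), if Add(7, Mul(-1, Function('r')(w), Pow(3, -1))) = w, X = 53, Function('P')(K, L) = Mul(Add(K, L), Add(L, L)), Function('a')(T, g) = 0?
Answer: 5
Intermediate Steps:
Function('P')(K, L) = Mul(2, L, Add(K, L)) (Function('P')(K, L) = Mul(Add(K, L), Mul(2, L)) = Mul(2, L, Add(K, L)))
Function('I')(A, Y) = 8 (Function('I')(A, Y) = Add(Add(-36, 53), -9) = Add(17, -9) = 8)
Function('r')(w) = Add(21, Mul(-3, w))
Add(Function('I')(Function('P')(14, Function('a')(0, 4)), Mul(-5, -2)), Mul(-1, Function('G')(-152, Function('r')(6)))) = Add(8, Mul(-1, Add(21, Mul(-3, 6)))) = Add(8, Mul(-1, Add(21, -18))) = Add(8, Mul(-1, 3)) = Add(8, -3) = 5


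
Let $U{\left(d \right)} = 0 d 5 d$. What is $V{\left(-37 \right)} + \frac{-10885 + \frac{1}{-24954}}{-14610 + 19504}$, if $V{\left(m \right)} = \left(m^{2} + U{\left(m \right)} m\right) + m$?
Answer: $\frac{162398710541}{122124876} \approx 1329.8$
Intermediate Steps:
$U{\left(d \right)} = 0$ ($U{\left(d \right)} = 0 \cdot 5 d = 0 d = 0$)
$V{\left(m \right)} = m + m^{2}$ ($V{\left(m \right)} = \left(m^{2} + 0 m\right) + m = \left(m^{2} + 0\right) + m = m^{2} + m = m + m^{2}$)
$V{\left(-37 \right)} + \frac{-10885 + \frac{1}{-24954}}{-14610 + 19504} = - 37 \left(1 - 37\right) + \frac{-10885 + \frac{1}{-24954}}{-14610 + 19504} = \left(-37\right) \left(-36\right) + \frac{-10885 - \frac{1}{24954}}{4894} = 1332 - \frac{271624291}{122124876} = \frac{162398710541}{122124876}$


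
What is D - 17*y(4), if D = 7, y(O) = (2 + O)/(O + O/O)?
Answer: -67/5 ≈ -13.400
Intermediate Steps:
y(O) = (2 + O)/(1 + O) (y(O) = (2 + O)/(O + 1) = (2 + O)/(1 + O))
D - 17*y(4) = 7 - 17*(2 + 4)/(1 + 4) = 7 - 17*6/5 = 7 - 102/5 = -67/5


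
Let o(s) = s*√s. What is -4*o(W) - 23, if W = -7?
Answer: -23 + 28*I*√7 ≈ -23.0 + 74.081*I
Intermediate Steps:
o(s) = s^(3/2)
-4*o(W) - 23 = -(-28)*I*√7 - 23 = 28*I*√7 - 23 = -23 + 28*I*√7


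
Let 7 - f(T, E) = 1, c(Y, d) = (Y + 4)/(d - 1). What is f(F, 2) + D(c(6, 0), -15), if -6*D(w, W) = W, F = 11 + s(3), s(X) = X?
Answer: 17/2 ≈ 8.5000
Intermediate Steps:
F = 14 (F = 11 + 3 = 14)
c(Y, d) = (4 + Y)/(-1 + d)
D(w, W) = -W/6
f(T, E) = 6 (f(T, E) = 7 - 1*1 = 7 - 1 = 6)
f(F, 2) + D(c(6, 0), -15) = 6 - ⅙*(-15) = 6 + 5/2 = 17/2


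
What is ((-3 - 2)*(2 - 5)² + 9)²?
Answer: 1296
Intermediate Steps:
((-3 - 2)*(2 - 5)² + 9)² = (-5*(-3)² + 9)² = (-5*9 + 9)² = (-45 + 9)² = (-36)² = 1296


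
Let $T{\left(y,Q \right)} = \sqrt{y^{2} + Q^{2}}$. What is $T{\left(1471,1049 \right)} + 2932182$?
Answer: $2932182 + \sqrt{3264242} \approx 2.934 \cdot 10^{6}$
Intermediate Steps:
$T{\left(y,Q \right)} = \sqrt{Q^{2} + y^{2}}$
$T{\left(1471,1049 \right)} + 2932182 = \sqrt{1049^{2} + 1471^{2}} + 2932182 = \sqrt{1100401 + 2163841} + 2932182 = \sqrt{3264242} + 2932182 = 2932182 + \sqrt{3264242}$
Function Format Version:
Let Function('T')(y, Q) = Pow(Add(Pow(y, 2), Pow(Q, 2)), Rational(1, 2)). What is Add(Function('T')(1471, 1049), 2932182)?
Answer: Add(2932182, Pow(3264242, Rational(1, 2))) ≈ 2.9340e+6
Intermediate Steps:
Function('T')(y, Q) = Pow(Add(Pow(Q, 2), Pow(y, 2)), Rational(1, 2))
Add(Function('T')(1471, 1049), 2932182) = Add(Pow(Add(Pow(1049, 2), Pow(1471, 2)), Rational(1, 2)), 2932182) = Add(Pow(Add(1100401, 2163841), Rational(1, 2)), 2932182) = Add(Pow(3264242, Rational(1, 2)), 2932182) = Add(2932182, Pow(3264242, Rational(1, 2)))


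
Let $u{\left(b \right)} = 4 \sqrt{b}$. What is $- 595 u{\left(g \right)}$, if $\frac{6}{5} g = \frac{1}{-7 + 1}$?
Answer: $- \frac{1190 i \sqrt{5}}{3} \approx - 886.97 i$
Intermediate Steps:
$g = - \frac{5}{36}$ ($g = \frac{5}{6 \left(-7 + 1\right)} = \frac{5}{6 \left(-6\right)} = \frac{5}{6} \left(- \frac{1}{6}\right) = - \frac{5}{36} \approx -0.13889$)
$- 595 u{\left(g \right)} = - 595 \cdot 4 \sqrt{- \frac{5}{36}} = - 595 \cdot 4 \frac{i \sqrt{5}}{6} = - 595 \frac{2 i \sqrt{5}}{3} = - \frac{1190 i \sqrt{5}}{3}$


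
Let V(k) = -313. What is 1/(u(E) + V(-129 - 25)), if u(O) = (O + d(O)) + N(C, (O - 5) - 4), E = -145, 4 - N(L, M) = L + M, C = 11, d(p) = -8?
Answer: -1/319 ≈ -0.0031348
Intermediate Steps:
N(L, M) = 4 - L - M (N(L, M) = 4 - (L + M) = 4 + (-L - M) = 4 - L - M)
u(O) = -6 (u(O) = (O - 8) + (4 - 1*11 - ((O - 5) - 4)) = (-8 + O) + (4 - 11 - ((-5 + O) - 4)) = (-8 + O) + (4 - 11 - (-9 + O)) = (-8 + O) + (4 - 11 + (9 - O)) = (-8 + O) + (2 - O) = -6)
1/(u(E) + V(-129 - 25)) = 1/(-6 - 313) = 1/(-319) = -1/319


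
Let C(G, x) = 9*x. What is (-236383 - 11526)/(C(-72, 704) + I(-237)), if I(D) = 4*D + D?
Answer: -247909/5151 ≈ -48.128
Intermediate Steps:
I(D) = 5*D
(-236383 - 11526)/(C(-72, 704) + I(-237)) = (-236383 - 11526)/(9*704 + 5*(-237)) = -247909/(6336 - 1185) = -247909/5151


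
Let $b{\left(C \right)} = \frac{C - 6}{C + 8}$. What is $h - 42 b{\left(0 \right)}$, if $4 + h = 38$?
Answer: $\frac{131}{2} \approx 65.5$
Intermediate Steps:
$h = 34$ ($h = -4 + 38 = 34$)
$b{\left(C \right)} = \frac{-6 + C}{8 + C}$
$h - 42 b{\left(0 \right)} = 34 - 42 \frac{-6 + 0}{8 + 0} = 34 - 42 \cdot \frac{1}{8} \left(-6\right) = 34 - - \frac{63}{2} = 34 + \frac{63}{2} = \frac{131}{2}$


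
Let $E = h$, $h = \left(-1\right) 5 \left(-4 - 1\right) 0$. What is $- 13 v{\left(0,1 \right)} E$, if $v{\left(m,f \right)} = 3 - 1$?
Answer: $0$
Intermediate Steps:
$v{\left(m,f \right)} = 2$
$h = 0$ ($h = - 5 \left(\left(-5\right) 0\right) = \left(-5\right) 0 = 0$)
$E = 0$
$- 13 v{\left(0,1 \right)} E = \left(-13\right) 2 \cdot 0 = \left(-26\right) 0 = 0$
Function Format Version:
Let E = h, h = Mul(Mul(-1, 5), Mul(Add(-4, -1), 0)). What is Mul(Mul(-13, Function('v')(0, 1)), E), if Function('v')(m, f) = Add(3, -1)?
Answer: 0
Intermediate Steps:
Function('v')(m, f) = 2
h = 0 (h = Mul(-5, Mul(-5, 0)) = Mul(-5, 0) = 0)
E = 0
Mul(Mul(-13, Function('v')(0, 1)), E) = Mul(Mul(-13, 2), 0) = Mul(-26, 0) = 0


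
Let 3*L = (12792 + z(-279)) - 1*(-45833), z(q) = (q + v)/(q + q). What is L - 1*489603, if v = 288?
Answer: -29143803/62 ≈ -4.7006e+5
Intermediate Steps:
z(q) = (288 + q)/(2*q) (z(q) = (q + 288)/(q + q) = (288 + q)/((2*q)) = (288 + q)*(1/(2*q)) = (288 + q)/(2*q))
L = 1211583/62 (L = ((12792 + (½)*(288 - 279)/(-279)) - 1*(-45833))/3 = ((12792 + (½)*(-1/279)*9) + 45833)/3 = ((12792 - 1/62) + 45833)/3 = (793103/62 + 45833)/3 = (⅓)*(3634749/62) = 1211583/62 ≈ 19542.)
L - 1*489603 = 1211583/62 - 1*489603 = 1211583/62 - 489603 = -29143803/62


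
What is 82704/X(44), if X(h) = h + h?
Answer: 10338/11 ≈ 939.82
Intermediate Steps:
X(h) = 2*h
82704/X(44) = 82704/((2*44)) = 82704/88 = 82704*(1/88) = 10338/11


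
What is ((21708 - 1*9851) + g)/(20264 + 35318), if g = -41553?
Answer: -14848/27791 ≈ -0.53427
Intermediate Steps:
((21708 - 1*9851) + g)/(20264 + 35318) = ((21708 - 1*9851) - 41553)/(20264 + 35318) = ((21708 - 9851) - 41553)/55582 = (11857 - 41553)*(1/55582) = -29696*1/55582 = -14848/27791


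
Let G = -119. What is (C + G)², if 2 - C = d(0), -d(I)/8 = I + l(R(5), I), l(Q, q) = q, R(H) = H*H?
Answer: 13689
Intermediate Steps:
R(H) = H²
d(I) = -16*I (d(I) = -8*(I + I) = -16*I)
C = 2 (C = 2 - (-16)*0 = 2 - 1*0 = 2 + 0 = 2)
(C + G)² = (2 - 119)² = (-117)² = 13689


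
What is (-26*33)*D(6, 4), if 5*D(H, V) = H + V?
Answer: -1716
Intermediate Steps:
D(H, V) = H/5 + V/5 (D(H, V) = (H + V)/5 = H/5 + V/5)
(-26*33)*D(6, 4) = (-26*33)*((⅕)*6 + (⅕)*4) = -858*(6/5 + ⅘) = -858*2 = -1716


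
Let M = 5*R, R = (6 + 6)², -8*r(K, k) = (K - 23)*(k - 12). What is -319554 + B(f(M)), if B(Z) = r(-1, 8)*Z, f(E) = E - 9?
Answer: -328086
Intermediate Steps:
r(K, k) = -(-23 + K)*(-12 + k)/8 (r(K, k) = -(K - 23)*(k - 12)/8 = -(-23 + K)*(-12 + k)/8)
R = 144 (R = 12² = 144)
M = 720 (M = 5*144 = 720)
f(E) = -9 + E
B(Z) = -12*Z (B(Z) = (-69/2 + (3/2)*(-1) + (23/8)*8 - ⅛*(-1)*8)*Z = (-69/2 - 3/2 + 23 + 1)*Z = -12*Z)
-319554 + B(f(M)) = -319554 - 12*(-9 + 720) = -319554 - 12*711 = -319554 - 8532 = -328086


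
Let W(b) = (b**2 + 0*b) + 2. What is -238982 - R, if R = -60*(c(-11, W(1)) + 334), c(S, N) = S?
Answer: -219602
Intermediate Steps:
W(b) = 2 + b**2 (W(b) = (b**2 + 0) + 2 = b**2 + 2 = 2 + b**2)
R = -19380 (R = -60*(-11 + 334) = -60*323 = -19380)
-238982 - R = -238982 - 1*(-19380) = -238982 + 19380 = -219602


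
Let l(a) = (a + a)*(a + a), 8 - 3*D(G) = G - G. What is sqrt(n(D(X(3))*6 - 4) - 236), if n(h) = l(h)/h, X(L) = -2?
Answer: 2*I*sqrt(47) ≈ 13.711*I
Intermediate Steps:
D(G) = 8/3 (D(G) = 8/3 - (G - G)/3 = 8/3 - 1/3*0 = 8/3 + 0 = 8/3)
l(a) = 4*a**2 (l(a) = (2*a)*(2*a) = 4*a**2)
n(h) = 4*h (n(h) = (4*h**2)/h = 4*h)
sqrt(n(D(X(3))*6 - 4) - 236) = sqrt(4*((8/3)*6 - 4) - 236) = sqrt(4*(16 - 4) - 236) = sqrt(4*12 - 236) = sqrt(48 - 236) = sqrt(-188) = 2*I*sqrt(47)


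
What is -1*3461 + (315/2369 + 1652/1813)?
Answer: -2122928562/613571 ≈ -3460.0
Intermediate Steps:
-1*3461 + (315/2369 + 1652/1813) = -3461 + (315*(1/2369) + 1652*(1/1813)) = -3461 + (315/2369 + 236/259) = -3461 + 640669/613571 = -2122928562/613571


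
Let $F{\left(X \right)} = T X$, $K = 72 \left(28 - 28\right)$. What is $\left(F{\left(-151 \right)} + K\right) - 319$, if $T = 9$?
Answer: $-1678$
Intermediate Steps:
$K = 0$ ($K = 72 \cdot 0 = 0$)
$F{\left(X \right)} = 9 X$
$\left(F{\left(-151 \right)} + K\right) - 319 = \left(9 \left(-151\right) + 0\right) - 319 = \left(-1359 + 0\right) - 319 = -1359 - 319 = -1678$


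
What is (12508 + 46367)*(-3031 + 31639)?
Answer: 1684296000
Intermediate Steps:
(12508 + 46367)*(-3031 + 31639) = 58875*28608 = 1684296000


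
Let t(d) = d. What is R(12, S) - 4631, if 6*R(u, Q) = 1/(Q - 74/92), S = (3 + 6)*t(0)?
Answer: -514064/111 ≈ -4631.2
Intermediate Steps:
S = 0 (S = (3 + 6)*0 = 9*0 = 0)
R(u, Q) = 1/(6*(-37/46 + Q)) (R(u, Q) = 1/(6*(Q - 74/92)) = 1/(6*(Q - 74*1/92)) = 1/(6*(Q - 37/46)) = 1/(6*(-37/46 + Q)))
R(12, S) - 4631 = 23/(3*(-37 + 46*0)) - 4631 = 23/(3*(-37 + 0)) - 4631 = (23/3)/(-37) - 4631 = (23/3)*(-1/37) - 4631 = -23/111 - 4631 = -514064/111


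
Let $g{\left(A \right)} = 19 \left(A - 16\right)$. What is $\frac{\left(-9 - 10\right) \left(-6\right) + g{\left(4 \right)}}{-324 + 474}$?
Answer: $- \frac{19}{25} \approx -0.76$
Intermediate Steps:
$g{\left(A \right)} = -304 + 19 A$ ($g{\left(A \right)} = 19 \left(-16 + A\right) = -304 + 19 A$)
$\frac{\left(-9 - 10\right) \left(-6\right) + g{\left(4 \right)}}{-324 + 474} = \frac{\left(-9 - 10\right) \left(-6\right) + \left(-304 + 19 \cdot 4\right)}{-324 + 474} = \frac{\left(-19\right) \left(-6\right) + \left(-304 + 76\right)}{150} = \left(114 - 228\right) \frac{1}{150} = \left(-114\right) \frac{1}{150} = - \frac{19}{25}$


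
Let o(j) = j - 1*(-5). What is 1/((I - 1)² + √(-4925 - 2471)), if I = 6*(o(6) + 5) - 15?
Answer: 1600/10241849 - 43*I/20483698 ≈ 0.00015622 - 2.0992e-6*I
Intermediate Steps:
o(j) = 5 + j (o(j) = j + 5 = 5 + j)
I = 81 (I = 6*((5 + 6) + 5) - 15 = 6*(11 + 5) - 15 = 6*16 - 15 = 96 - 15 = 81)
1/((I - 1)² + √(-4925 - 2471)) = 1/((81 - 1)² + √(-4925 - 2471)) = 1/(80² + √(-7396)) = 1/(6400 + 86*I) = (6400 - 86*I)/40967396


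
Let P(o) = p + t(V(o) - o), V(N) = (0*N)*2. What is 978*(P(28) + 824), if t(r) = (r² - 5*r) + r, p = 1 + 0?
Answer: 1683138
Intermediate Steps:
V(N) = 0 (V(N) = 0*2 = 0)
p = 1
t(r) = r² - 4*r
P(o) = 1 - o*(-4 - o) (P(o) = 1 + (0 - o)*(-4 + (0 - o)) = 1 + (-o)*(-4 - o) = 1 - o*(-4 - o))
978*(P(28) + 824) = 978*((1 + 28*(4 + 28)) + 824) = 978*((1 + 28*32) + 824) = 978*((1 + 896) + 824) = 978*(897 + 824) = 978*1721 = 1683138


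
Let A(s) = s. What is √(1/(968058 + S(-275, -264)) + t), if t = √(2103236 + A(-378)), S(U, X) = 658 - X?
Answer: √(242245 + 234730560100*√2102858)/484490 ≈ 38.081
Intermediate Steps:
t = √2102858 (t = √(2103236 - 378) = √2102858 ≈ 1450.1)
√(1/(968058 + S(-275, -264)) + t) = √(1/(968058 + (658 - 1*(-264))) + √2102858) = √(1/(968058 + (658 + 264)) + √2102858) = √(1/(968058 + 922) + √2102858) = √(1/968980 + √2102858)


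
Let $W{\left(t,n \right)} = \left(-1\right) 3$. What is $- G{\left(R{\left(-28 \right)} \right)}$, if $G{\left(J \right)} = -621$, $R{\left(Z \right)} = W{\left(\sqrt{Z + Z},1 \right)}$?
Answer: $621$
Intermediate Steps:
$W{\left(t,n \right)} = -3$
$R{\left(Z \right)} = -3$
$- G{\left(R{\left(-28 \right)} \right)} = \left(-1\right) \left(-621\right) = 621$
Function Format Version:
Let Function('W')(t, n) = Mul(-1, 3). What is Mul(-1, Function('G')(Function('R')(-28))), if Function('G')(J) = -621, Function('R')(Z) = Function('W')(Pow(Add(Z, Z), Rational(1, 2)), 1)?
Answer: 621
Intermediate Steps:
Function('W')(t, n) = -3
Function('R')(Z) = -3
Mul(-1, Function('G')(Function('R')(-28))) = Mul(-1, -621) = 621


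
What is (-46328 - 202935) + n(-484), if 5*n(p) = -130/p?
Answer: -60321633/242 ≈ -2.4926e+5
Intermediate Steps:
n(p) = -26/p (n(p) = (-130/p)/5 = -26/p)
(-46328 - 202935) + n(-484) = (-46328 - 202935) - 26/(-484) = -249263 - 26*(-1/484) = -249263 + 13/242 = -60321633/242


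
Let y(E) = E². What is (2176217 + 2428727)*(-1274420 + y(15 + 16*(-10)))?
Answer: -5771813784880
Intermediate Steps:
(2176217 + 2428727)*(-1274420 + y(15 + 16*(-10))) = (2176217 + 2428727)*(-1274420 + (15 + 16*(-10))²) = 4604944*(-1274420 + (15 - 160)²) = 4604944*(-1274420 + (-145)²) = 4604944*(-1274420 + 21025) = 4604944*(-1253395) = -5771813784880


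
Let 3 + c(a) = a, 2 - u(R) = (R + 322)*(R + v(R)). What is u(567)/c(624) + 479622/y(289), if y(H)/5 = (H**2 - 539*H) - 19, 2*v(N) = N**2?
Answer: -103638621099359/448790490 ≈ -2.3093e+5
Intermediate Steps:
v(N) = N**2/2
y(H) = -95 - 2695*H + 5*H**2 (y(H) = 5*((H**2 - 539*H) - 19) = 5*(-19 + H**2 - 539*H) = -95 - 2695*H + 5*H**2)
u(R) = 2 - (322 + R)*(R + R**2/2) (u(R) = 2 - (R + 322)*(R + R**2/2) = 2 - (322 + R)*(R + R**2/2))
c(a) = -3 + a
u(567)/c(624) + 479622/y(289) = (2 - 322*567 - 162*567**2 - 1/2*567**3)/(-3 + 624) + 479622/(-95 - 2695*289 + 5*289**2) = (2 - 182574 - 162*321489 - 1/2*182284263)/621 + 479622/(-95 - 778855 + 5*83521) = (2 - 182574 - 52081218 - 182284263/2)*(1/621) + 479622/(-95 - 778855 + 417605) = -286811843/2*1/621 + 479622/(-361345) = -286811843/1242 + 479622*(-1/361345) = -286811843/1242 - 479622/361345 = -103638621099359/448790490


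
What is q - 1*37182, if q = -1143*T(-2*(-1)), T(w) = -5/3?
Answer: -35277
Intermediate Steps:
T(w) = -5/3 (T(w) = -5*⅓ = -5/3)
q = 1905 (q = -1143*(-5/3) = 1905)
q - 1*37182 = 1905 - 1*37182 = 1905 - 37182 = -35277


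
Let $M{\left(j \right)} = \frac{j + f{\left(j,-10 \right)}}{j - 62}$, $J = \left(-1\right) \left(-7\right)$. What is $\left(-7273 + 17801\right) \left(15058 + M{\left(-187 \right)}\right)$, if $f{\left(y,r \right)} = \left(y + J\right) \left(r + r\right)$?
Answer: $\frac{39438193312}{249} \approx 1.5839 \cdot 10^{8}$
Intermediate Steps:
$J = 7$
$f{\left(y,r \right)} = 2 r \left(7 + y\right)$ ($f{\left(y,r \right)} = \left(y + 7\right) \left(r + r\right) = \left(7 + y\right) 2 r = 2 r \left(7 + y\right)$)
$M{\left(j \right)} = \frac{-140 - 19 j}{-62 + j}$ ($M{\left(j \right)} = \frac{j + 2 \left(-10\right) \left(7 + j\right)}{j - 62} = \frac{j - \left(140 + 20 j\right)}{-62 + j} = \frac{-140 - 19 j}{-62 + j}$)
$\left(-7273 + 17801\right) \left(15058 + M{\left(-187 \right)}\right) = \left(-7273 + 17801\right) \left(15058 + \frac{-140 - -3553}{-62 - 187}\right) = 10528 \left(15058 + \frac{-140 + 3553}{-249}\right) = 10528 \left(15058 - \frac{3413}{249}\right) = 10528 \cdot \frac{3746029}{249} = \frac{39438193312}{249}$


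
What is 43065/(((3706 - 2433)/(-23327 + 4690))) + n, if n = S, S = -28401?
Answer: -838756878/1273 ≈ -6.5888e+5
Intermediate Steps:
n = -28401
43065/(((3706 - 2433)/(-23327 + 4690))) + n = 43065/(((3706 - 2433)/(-23327 + 4690))) - 28401 = 43065/((1273/(-18637))) - 28401 = 43065/((1273*(-1/18637))) - 28401 = 43065/(-1273/18637) - 28401 = 43065*(-18637/1273) - 28401 = -802602405/1273 - 28401 = -838756878/1273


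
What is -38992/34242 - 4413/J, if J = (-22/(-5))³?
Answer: -9651965033/182304408 ≈ -52.944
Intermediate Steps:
J = 10648/125 (J = (-22*(-⅕))³ = (22/5)³ = 10648/125 ≈ 85.184)
-38992/34242 - 4413/J = -38992/34242 - 4413/10648/125 = -38992*1/34242 - 4413*125/10648 = -19496/17121 - 551625/10648 = -9651965033/182304408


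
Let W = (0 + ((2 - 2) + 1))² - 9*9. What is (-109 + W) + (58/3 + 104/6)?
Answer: -457/3 ≈ -152.33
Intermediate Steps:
W = -80 (W = (0 + (0 + 1))² - 81 = (0 + 1)² - 81 = 1² - 81 = 1 - 81 = -80)
(-109 + W) + (58/3 + 104/6) = (-109 - 80) + (58/3 + 104/6) = -189 + (58*(⅓) + 104*(⅙)) = -189 + (58/3 + 52/3) = -189 + 110/3 = -457/3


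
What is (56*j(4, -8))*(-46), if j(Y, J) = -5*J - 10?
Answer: -77280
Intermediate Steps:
j(Y, J) = -10 - 5*J
(56*j(4, -8))*(-46) = (56*(-10 - 5*(-8)))*(-46) = (56*(-10 + 40))*(-46) = (56*30)*(-46) = 1680*(-46) = -77280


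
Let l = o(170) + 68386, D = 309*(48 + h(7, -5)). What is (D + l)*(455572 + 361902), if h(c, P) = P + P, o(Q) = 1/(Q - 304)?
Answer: 4388670888287/67 ≈ 6.5503e+10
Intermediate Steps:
o(Q) = 1/(-304 + Q)
h(c, P) = 2*P
D = 11742 (D = 309*(48 + 2*(-5)) = 309*(48 - 10) = 309*38 = 11742)
l = 9163723/134 (l = 1/(-304 + 170) + 68386 = 1/(-134) + 68386 = -1/134 + 68386 = 9163723/134 ≈ 68386.)
(D + l)*(455572 + 361902) = (11742 + 9163723/134)*(455572 + 361902) = (10737151/134)*817474 = 4388670888287/67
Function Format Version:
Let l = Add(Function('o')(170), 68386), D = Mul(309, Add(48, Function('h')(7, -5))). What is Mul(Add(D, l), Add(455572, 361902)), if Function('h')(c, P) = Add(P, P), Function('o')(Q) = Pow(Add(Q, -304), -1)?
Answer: Rational(4388670888287, 67) ≈ 6.5503e+10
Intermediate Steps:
Function('o')(Q) = Pow(Add(-304, Q), -1)
Function('h')(c, P) = Mul(2, P)
D = 11742 (D = Mul(309, Add(48, Mul(2, -5))) = Mul(309, Add(48, -10)) = Mul(309, 38) = 11742)
l = Rational(9163723, 134) (l = Add(Pow(Add(-304, 170), -1), 68386) = Add(Pow(-134, -1), 68386) = Add(Rational(-1, 134), 68386) = Rational(9163723, 134) ≈ 68386.)
Mul(Add(D, l), Add(455572, 361902)) = Mul(Add(11742, Rational(9163723, 134)), Add(455572, 361902)) = Mul(Rational(10737151, 134), 817474) = Rational(4388670888287, 67)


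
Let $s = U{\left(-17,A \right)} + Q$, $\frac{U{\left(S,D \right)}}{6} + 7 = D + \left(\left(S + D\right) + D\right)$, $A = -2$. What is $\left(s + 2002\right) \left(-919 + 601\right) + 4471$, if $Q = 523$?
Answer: $-741239$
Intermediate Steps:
$U{\left(S,D \right)} = -42 + 6 S + 18 D$ ($U{\left(S,D \right)} = -42 + 6 \left(D + \left(\left(S + D\right) + D\right)\right) = -42 + 6 \left(D + \left(\left(D + S\right) + D\right)\right) = -42 + 6 \left(D + \left(S + 2 D\right)\right) = -42 + 6 \left(S + 3 D\right) = -42 + \left(6 S + 18 D\right) = -42 + 6 S + 18 D$)
$s = 343$ ($s = \left(-42 + 6 \left(-17\right) + 18 \left(-2\right)\right) + 523 = \left(-42 - 102 - 36\right) + 523 = -180 + 523 = 343$)
$\left(s + 2002\right) \left(-919 + 601\right) + 4471 = \left(343 + 2002\right) \left(-919 + 601\right) + 4471 = 2345 \left(-318\right) + 4471 = -745710 + 4471 = -741239$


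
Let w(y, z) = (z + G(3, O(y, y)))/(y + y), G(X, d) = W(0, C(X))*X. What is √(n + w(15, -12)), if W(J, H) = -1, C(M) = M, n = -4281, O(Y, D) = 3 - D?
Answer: I*√17126/2 ≈ 65.433*I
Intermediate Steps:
G(X, d) = -X
w(y, z) = (-3 + z)/(2*y) (w(y, z) = (z - 1*3)/(y + y) = (z - 3)/((2*y)) = (-3 + z)*(1/(2*y)) = (-3 + z)/(2*y))
√(n + w(15, -12)) = √(-4281 + (½)*(-3 - 12)/15) = √(-4281 + (½)*(1/15)*(-15)) = √(-4281 - ½) = √(-8563/2) = I*√17126/2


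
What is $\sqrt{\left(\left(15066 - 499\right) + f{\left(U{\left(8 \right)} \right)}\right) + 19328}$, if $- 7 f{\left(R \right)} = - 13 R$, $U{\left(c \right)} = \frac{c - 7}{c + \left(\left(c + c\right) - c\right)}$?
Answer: $\frac{\sqrt{26573771}}{28} \approx 184.11$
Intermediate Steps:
$U{\left(c \right)} = \frac{-7 + c}{2 c}$ ($U{\left(c \right)} = \frac{-7 + c}{c + \left(2 c - c\right)} = \frac{-7 + c}{c + c} = \frac{-7 + c}{2 c}$)
$f{\left(R \right)} = \frac{13 R}{7}$ ($f{\left(R \right)} = - \frac{\left(-13\right) R}{7} = \frac{13 R}{7}$)
$\sqrt{\left(\left(15066 - 499\right) + f{\left(U{\left(8 \right)} \right)}\right) + 19328} = \sqrt{\left(\left(15066 - 499\right) + \frac{13 \frac{-7 + 8}{2 \cdot 8}}{7}\right) + 19328} = \sqrt{\left(14567 + \frac{13 \cdot \frac{1}{2} \cdot \frac{1}{8} \cdot 1}{7}\right) + 19328} = \sqrt{\left(14567 + \frac{13}{7} \cdot \frac{1}{16}\right) + 19328} = \sqrt{\left(14567 + \frac{13}{112}\right) + 19328} = \sqrt{\frac{1631517}{112} + 19328} = \sqrt{\frac{3796253}{112}} = \frac{\sqrt{26573771}}{28}$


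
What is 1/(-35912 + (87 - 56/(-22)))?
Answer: -11/394047 ≈ -2.7915e-5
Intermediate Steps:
1/(-35912 + (87 - 56/(-22))) = 1/(-35912 + (87 - 1/22*(-56))) = 1/(-35912 + (87 + 28/11)) = 1/(-35912 + 985/11) = 1/(-394047/11) = -11/394047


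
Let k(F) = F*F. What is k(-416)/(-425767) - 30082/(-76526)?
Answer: -217680281/16291122721 ≈ -0.013362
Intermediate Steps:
k(F) = F**2
k(-416)/(-425767) - 30082/(-76526) = (-416)**2/(-425767) - 30082/(-76526) = 173056*(-1/425767) - 30082*(-1/76526) = -173056/425767 + 15041/38263 = -217680281/16291122721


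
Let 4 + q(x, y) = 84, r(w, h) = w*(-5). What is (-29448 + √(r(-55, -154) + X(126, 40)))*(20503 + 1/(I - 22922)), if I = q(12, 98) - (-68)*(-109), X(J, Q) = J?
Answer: -9133264232964/15127 + 620297761*√401/30254 ≈ -6.0336e+8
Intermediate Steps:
r(w, h) = -5*w
q(x, y) = 80 (q(x, y) = -4 + 84 = 80)
I = -7332 (I = 80 - (-68)*(-109) = 80 - 1*7412 = 80 - 7412 = -7332)
(-29448 + √(r(-55, -154) + X(126, 40)))*(20503 + 1/(I - 22922)) = (-29448 + √(-5*(-55) + 126))*(20503 + 1/(-7332 - 22922)) = (-29448 + √(275 + 126))*(20503 + 1/(-30254)) = (-29448 + √401)*(20503 - 1/30254) = (-29448 + √401)*(620297761/30254) = -9133264232964/15127 + 620297761*√401/30254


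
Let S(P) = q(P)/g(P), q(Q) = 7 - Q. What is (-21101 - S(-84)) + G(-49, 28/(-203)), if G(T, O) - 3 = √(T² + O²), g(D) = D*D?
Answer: -21266797/1008 + √2019257/29 ≈ -21049.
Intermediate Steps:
g(D) = D²
G(T, O) = 3 + √(O² + T²) (G(T, O) = 3 + √(T² + O²) = 3 + √(O² + T²))
S(P) = (7 - P)/P² (S(P) = (7 - P)/(P²) = (7 - P)/P²)
(-21101 - S(-84)) + G(-49, 28/(-203)) = (-21101 - (7 - 1*(-84))/(-84)²) + (3 + √((28/(-203))² + (-49)²)) = (-21101 - (7 + 84)/7056) + (3 + √((28*(-1/203))² + 2401)) = (-21101 - 91/7056) + (3 + √((-4/29)² + 2401)) = (-21101 - 1*13/1008) + (3 + √(16/841 + 2401)) = (-21101 - 13/1008) + (3 + √(2019257/841)) = -21269821/1008 + (3 + √2019257/29) = -21266797/1008 + √2019257/29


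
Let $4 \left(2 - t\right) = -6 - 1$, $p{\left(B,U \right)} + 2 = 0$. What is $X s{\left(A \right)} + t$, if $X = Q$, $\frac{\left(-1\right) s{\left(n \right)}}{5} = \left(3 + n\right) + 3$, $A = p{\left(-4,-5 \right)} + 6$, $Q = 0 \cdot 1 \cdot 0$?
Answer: $\frac{15}{4} \approx 3.75$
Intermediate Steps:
$Q = 0$ ($Q = 0 \cdot 0 = 0$)
$p{\left(B,U \right)} = -2$ ($p{\left(B,U \right)} = -2 + 0 = -2$)
$A = 4$ ($A = -2 + 6 = 4$)
$s{\left(n \right)} = -30 - 5 n$ ($s{\left(n \right)} = - 5 \left(\left(3 + n\right) + 3\right) = - 5 \left(6 + n\right) = -30 - 5 n$)
$t = \frac{15}{4}$ ($t = 2 - \frac{-6 - 1}{4} = 2 - - \frac{7}{4} = 2 + \frac{7}{4} = \frac{15}{4} \approx 3.75$)
$X = 0$
$X s{\left(A \right)} + t = 0 \left(-30 - 20\right) + \frac{15}{4} = 0 \left(-50\right) + \frac{15}{4} = 0 + \frac{15}{4} = \frac{15}{4}$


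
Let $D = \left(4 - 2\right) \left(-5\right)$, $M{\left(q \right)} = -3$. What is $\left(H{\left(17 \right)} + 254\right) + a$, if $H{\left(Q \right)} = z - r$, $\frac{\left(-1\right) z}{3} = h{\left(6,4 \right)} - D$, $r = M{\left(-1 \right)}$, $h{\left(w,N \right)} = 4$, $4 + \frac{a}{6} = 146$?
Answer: $1067$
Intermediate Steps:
$a = 852$ ($a = -24 + 6 \cdot 146 = -24 + 876 = 852$)
$D = -10$ ($D = 2 \left(-5\right) = -10$)
$r = -3$
$z = -42$ ($z = - 3 \left(4 - -10\right) = - 3 \left(4 + 10\right) = \left(-3\right) 14 = -42$)
$H{\left(Q \right)} = -39$ ($H{\left(Q \right)} = -42 - -3 = -42 + 3 = -39$)
$\left(H{\left(17 \right)} + 254\right) + a = \left(-39 + 254\right) + 852 = 215 + 852 = 1067$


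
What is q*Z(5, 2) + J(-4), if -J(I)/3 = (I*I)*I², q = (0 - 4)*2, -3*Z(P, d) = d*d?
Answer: -2272/3 ≈ -757.33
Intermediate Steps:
Z(P, d) = -d²/3 (Z(P, d) = -d*d/3 = -d²/3)
q = -8 (q = -4*2 = -8)
J(I) = -3*I⁴ (J(I) = -3*I*I*I² = -3*I²*I² = -3*I⁴)
q*Z(5, 2) + J(-4) = -(-8)*2²/3 - 3*(-4)⁴ = -(-8)*4/3 - 3*256 = -8*(-4/3) - 768 = 32/3 - 768 = -2272/3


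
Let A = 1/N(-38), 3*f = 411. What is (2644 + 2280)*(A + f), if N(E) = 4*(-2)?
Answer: 1347945/2 ≈ 6.7397e+5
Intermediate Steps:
f = 137 (f = (⅓)*411 = 137)
N(E) = -8
A = -⅛ (A = 1/(-8) = -⅛ ≈ -0.12500)
(2644 + 2280)*(A + f) = (2644 + 2280)*(-⅛ + 137) = 4924*(1095/8) = 1347945/2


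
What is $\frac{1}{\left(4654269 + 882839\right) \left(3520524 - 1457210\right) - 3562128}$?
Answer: $\frac{1}{11424788893784} \approx 8.7529 \cdot 10^{-14}$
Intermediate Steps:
$\frac{1}{\left(4654269 + 882839\right) \left(3520524 - 1457210\right) - 3562128} = \frac{1}{5537108 \cdot 2063314 - 3562128} = \frac{1}{11424792455912 - 3562128} = \frac{1}{11424788893784}$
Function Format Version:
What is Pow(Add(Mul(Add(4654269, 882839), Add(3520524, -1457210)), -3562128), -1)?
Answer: Rational(1, 11424788893784) ≈ 8.7529e-14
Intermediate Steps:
Pow(Add(Mul(Add(4654269, 882839), Add(3520524, -1457210)), -3562128), -1) = Pow(Add(Mul(5537108, 2063314), -3562128), -1) = Pow(Add(11424792455912, -3562128), -1) = Pow(11424788893784, -1) = Rational(1, 11424788893784)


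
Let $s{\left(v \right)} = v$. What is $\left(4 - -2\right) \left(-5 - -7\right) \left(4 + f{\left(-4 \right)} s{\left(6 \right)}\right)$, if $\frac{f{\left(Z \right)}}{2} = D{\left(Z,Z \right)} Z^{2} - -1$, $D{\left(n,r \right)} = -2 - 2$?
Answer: $-9024$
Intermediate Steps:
$D{\left(n,r \right)} = -4$ ($D{\left(n,r \right)} = -2 - 2 = -4$)
$f{\left(Z \right)} = 2 - 8 Z^{2}$ ($f{\left(Z \right)} = 2 \left(- 4 Z^{2} - -1\right) = 2 \left(- 4 Z^{2} + 1\right) = 2 \left(1 - 4 Z^{2}\right) = 2 - 8 Z^{2}$)
$\left(4 - -2\right) \left(-5 - -7\right) \left(4 + f{\left(-4 \right)} s{\left(6 \right)}\right) = \left(4 - -2\right) \left(-5 - -7\right) \left(4 + \left(2 - 8 \left(-4\right)^{2}\right) 6\right) = \left(4 + 2\right) \left(-5 + 7\right) \left(4 + \left(2 - 128\right) 6\right) = 6 \cdot 2 \left(4 + \left(2 - 128\right) 6\right) = 12 \left(4 - 756\right) = 12 \left(-752\right) = -9024$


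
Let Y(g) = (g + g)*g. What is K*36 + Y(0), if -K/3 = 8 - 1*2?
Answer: -648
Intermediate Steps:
K = -18 (K = -3*(8 - 1*2) = -3*(8 - 2) = -3*6 = -18)
Y(g) = 2*g**2 (Y(g) = (2*g)*g = 2*g**2)
K*36 + Y(0) = -18*36 + 2*0**2 = -648 + 2*0 = -648 + 0 = -648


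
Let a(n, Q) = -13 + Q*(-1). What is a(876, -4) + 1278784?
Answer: 1278775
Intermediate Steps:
a(n, Q) = -13 - Q
a(876, -4) + 1278784 = (-13 - 1*(-4)) + 1278784 = (-13 + 4) + 1278784 = -9 + 1278784 = 1278775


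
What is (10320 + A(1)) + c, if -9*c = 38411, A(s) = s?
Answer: 54478/9 ≈ 6053.1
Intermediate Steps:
c = -38411/9 (c = -1/9*38411 = -38411/9 ≈ -4267.9)
(10320 + A(1)) + c = (10320 + 1) - 38411/9 = 10321 - 38411/9 = 54478/9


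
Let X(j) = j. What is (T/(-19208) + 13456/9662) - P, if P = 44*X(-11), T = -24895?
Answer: 45161721601/92793848 ≈ 486.69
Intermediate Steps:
P = -484 (P = 44*(-11) = -484)
(T/(-19208) + 13456/9662) - P = (-24895/(-19208) + 13456/9662) - 1*(-484) = (-24895*(-1/19208) + 13456*(1/9662)) + 484 = (24895/19208 + 6728/4831) + 484 = 249499169/92793848 + 484 = 45161721601/92793848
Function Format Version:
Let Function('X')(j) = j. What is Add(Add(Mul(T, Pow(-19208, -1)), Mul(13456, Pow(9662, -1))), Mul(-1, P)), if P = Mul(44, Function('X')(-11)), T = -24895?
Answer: Rational(45161721601, 92793848) ≈ 486.69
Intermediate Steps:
P = -484 (P = Mul(44, -11) = -484)
Add(Add(Mul(T, Pow(-19208, -1)), Mul(13456, Pow(9662, -1))), Mul(-1, P)) = Add(Add(Mul(-24895, Pow(-19208, -1)), Mul(13456, Pow(9662, -1))), Mul(-1, -484)) = Add(Add(Mul(-24895, Rational(-1, 19208)), Mul(13456, Rational(1, 9662))), 484) = Add(Add(Rational(24895, 19208), Rational(6728, 4831)), 484) = Add(Rational(249499169, 92793848), 484) = Rational(45161721601, 92793848)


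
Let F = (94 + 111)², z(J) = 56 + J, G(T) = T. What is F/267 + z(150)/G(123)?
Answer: 580453/3649 ≈ 159.07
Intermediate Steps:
F = 42025 (F = 205² = 42025)
F/267 + z(150)/G(123) = 42025/267 + (56 + 150)/123 = 42025*(1/267) + 206*(1/123) = 42025/267 + 206/123 = 580453/3649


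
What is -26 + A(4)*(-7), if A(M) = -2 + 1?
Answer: -19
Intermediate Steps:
A(M) = -1
-26 + A(4)*(-7) = -26 - 1*(-7) = -26 + 7 = -19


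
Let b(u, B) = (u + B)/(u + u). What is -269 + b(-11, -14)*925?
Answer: 17207/22 ≈ 782.14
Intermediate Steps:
b(u, B) = (B + u)/(2*u) (b(u, B) = (B + u)/((2*u)) = (B + u)*(1/(2*u)) = (B + u)/(2*u))
-269 + b(-11, -14)*925 = -269 + ((½)*(-14 - 11)/(-11))*925 = -269 + ((½)*(-1/11)*(-25))*925 = -269 + (25/22)*925 = -269 + 23125/22 = 17207/22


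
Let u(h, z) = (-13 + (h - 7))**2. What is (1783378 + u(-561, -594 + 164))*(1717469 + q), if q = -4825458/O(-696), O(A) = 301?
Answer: 1086202239935629/301 ≈ 3.6086e+12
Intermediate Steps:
q = -4825458/301 ≈ -16031.
u(h, z) = (-20 + h)**2 (u(h, z) = (-13 + (-7 + h))**2 = (-20 + h)**2)
(1783378 + u(-561, -594 + 164))*(1717469 + q) = (1783378 + (-20 - 561)**2)*(1717469 - 4825458/301) = (1783378 + (-581)**2)*(512132711/301) = (1783378 + 337561)*(512132711/301) = 2120939*(512132711/301) = 1086202239935629/301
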